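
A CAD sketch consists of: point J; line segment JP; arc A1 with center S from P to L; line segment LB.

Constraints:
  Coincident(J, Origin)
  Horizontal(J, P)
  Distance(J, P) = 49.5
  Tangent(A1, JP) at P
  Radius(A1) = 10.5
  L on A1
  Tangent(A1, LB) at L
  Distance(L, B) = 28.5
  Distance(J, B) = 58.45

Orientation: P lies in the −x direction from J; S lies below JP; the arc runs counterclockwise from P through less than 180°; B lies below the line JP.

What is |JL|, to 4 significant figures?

60.50

Checks: |SL| = 10.50 ✓; ∠(SL, LB) = 90.00° ✓; |LB| = 28.50 ✓; |JB| = 58.45 ✓.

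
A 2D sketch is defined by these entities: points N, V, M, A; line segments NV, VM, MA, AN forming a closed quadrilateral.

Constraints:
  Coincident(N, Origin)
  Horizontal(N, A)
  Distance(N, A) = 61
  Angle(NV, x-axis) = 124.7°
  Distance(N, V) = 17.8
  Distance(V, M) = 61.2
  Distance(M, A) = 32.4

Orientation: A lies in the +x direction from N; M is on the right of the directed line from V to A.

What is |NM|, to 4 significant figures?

44.53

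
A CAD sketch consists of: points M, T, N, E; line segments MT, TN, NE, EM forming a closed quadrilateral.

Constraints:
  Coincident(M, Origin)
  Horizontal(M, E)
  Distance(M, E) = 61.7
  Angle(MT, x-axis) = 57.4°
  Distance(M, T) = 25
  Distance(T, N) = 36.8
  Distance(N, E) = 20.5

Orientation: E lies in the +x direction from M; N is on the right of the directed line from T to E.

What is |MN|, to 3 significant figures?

41.5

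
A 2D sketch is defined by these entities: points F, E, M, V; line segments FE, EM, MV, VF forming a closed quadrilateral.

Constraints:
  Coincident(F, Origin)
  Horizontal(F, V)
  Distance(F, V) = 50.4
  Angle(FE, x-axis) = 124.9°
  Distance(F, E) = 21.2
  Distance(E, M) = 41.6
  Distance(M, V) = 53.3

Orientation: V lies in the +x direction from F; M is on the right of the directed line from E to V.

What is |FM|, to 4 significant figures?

21.89

Checks: |EM| = 41.60 ✓; |MV| = 53.30 ✓.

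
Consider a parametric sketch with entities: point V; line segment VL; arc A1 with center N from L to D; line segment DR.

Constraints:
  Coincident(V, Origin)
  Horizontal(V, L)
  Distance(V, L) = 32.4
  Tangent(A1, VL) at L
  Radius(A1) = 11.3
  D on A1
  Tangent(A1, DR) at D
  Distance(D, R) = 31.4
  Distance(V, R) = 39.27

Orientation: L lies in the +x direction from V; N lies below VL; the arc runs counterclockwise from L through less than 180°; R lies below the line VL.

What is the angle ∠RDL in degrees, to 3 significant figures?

144°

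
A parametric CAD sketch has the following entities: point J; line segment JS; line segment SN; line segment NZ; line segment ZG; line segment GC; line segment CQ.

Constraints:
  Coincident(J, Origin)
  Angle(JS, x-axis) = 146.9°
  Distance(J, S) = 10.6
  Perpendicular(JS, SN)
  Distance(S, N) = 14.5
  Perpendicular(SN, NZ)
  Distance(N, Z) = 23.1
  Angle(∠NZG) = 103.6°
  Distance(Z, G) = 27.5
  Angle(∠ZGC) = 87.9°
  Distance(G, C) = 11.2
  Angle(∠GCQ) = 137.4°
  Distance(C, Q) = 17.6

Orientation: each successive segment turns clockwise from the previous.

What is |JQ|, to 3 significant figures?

8.89

J is at the origin; JS runs at 146.9° with length 10.6, so S = (-8.88, 5.79). JS is perpendicular to SN, so SN runs at 56.9°; with |SN| = 14.5, N = (-0.961, 17.9). SN ⟂ NZ, so NZ runs at -33.1°; with |NZ| = 23.1, Z = (18.4, 5.32). ∠NZG = 103.6° gives ZG at -110° from the x-axis; with |ZG| = 27.5, G = (9.21, -20.6). ∠ZGC = 87.9° gives GC at 158° from the x-axis; with |GC| = 11.2, C = (-1.20, -16.5). ∠GCQ = 137.4° gives CQ at 116° from the x-axis; with |CQ| = 17.6, Q = (-8.86, -0.633). Then |JQ| = |Q − J| = 8.89.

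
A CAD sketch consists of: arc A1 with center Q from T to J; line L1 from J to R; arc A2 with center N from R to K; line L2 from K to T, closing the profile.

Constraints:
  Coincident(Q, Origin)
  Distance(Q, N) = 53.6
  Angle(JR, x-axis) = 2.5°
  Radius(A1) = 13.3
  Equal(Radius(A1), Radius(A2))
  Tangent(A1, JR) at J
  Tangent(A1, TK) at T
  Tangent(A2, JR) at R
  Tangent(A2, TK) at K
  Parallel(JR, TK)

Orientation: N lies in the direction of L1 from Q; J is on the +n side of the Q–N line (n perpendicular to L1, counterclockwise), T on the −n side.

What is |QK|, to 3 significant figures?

55.2

The slot axis is L1's direction at 2.5°, so u = (cos 2.5°, sin 2.5°) = (0.999, 0.0436) and n = (−sin 2.5°, cos 2.5°) = (-0.0436, 0.999). Q is at the origin and N lies 53.6 along u from Q, so N = 53.6·u = (53.5, 2.34). Tangency of A1 to both parallel lines with radius 13.3 puts J and T at Q ± 13.3·n: J = (-0.580, 13.3), T = (0.580, -13.3). Equal radii place R and K the same way about N: R = N + 13.3·n = (53.0, 15.6), K = N − 13.3·n = (54.1, -10.9). Then |QK| = |K − Q| = 55.2.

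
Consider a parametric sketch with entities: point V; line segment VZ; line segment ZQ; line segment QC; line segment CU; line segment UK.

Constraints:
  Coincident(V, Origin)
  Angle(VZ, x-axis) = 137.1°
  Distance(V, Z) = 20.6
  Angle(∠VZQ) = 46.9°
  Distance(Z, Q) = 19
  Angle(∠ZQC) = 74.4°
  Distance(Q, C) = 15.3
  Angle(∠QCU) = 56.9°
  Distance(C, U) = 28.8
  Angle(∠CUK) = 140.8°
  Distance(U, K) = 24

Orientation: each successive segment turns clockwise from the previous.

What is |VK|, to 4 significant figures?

49.73

V is at the origin; VZ runs at 137.1° with length 20.6, so Z = (-15.09, 14.02). ∠VZQ = 46.9° gives ZQ at 4.000° from the x-axis; with |ZQ| = 19.0, Q = (3.863, 15.35). ∠ZQC = 74.4° gives QC at -101.6° from the x-axis; with |QC| = 15.3, C = (0.7868, 0.3607). ∠QCU = 56.9° gives CU at 135.3° from the x-axis; with |CU| = 28.8, U = (-19.68, 20.62). ∠CUK = 140.8° gives UK at 96.10° from the x-axis; with |UK| = 24.0, K = (-22.23, 44.48). Then |VK| = |K − V| = 49.73.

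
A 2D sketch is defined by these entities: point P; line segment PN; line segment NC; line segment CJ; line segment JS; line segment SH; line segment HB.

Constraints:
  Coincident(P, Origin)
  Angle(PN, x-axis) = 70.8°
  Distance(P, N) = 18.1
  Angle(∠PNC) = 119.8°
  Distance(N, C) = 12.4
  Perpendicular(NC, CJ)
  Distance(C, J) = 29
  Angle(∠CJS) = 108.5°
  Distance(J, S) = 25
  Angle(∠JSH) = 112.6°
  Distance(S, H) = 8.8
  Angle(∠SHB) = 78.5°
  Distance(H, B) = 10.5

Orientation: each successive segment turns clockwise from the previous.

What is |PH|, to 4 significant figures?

16.69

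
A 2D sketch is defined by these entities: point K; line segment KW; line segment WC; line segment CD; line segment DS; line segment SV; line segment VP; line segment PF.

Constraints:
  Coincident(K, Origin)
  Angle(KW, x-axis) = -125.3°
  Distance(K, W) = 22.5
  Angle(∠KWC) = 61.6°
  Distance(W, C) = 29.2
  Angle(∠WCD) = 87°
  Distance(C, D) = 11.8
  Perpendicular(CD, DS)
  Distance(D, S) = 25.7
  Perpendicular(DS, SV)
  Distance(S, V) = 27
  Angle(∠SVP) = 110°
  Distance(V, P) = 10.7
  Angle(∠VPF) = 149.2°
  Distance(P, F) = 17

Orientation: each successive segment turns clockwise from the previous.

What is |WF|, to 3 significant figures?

34.8

K is at the origin; KW runs at -125.3° with length 22.5, so W = (-13.0, -18.4). ∠KWC = 61.6° gives WC at 116° from the x-axis; with |WC| = 29.2, C = (-25.9, 7.81). ∠WCD = 87.0° gives CD at 23.3° from the x-axis; with |CD| = 11.8, D = (-15.1, 12.5). The perpendicularity gives DS at right angles to CD, so DS runs at -66.7°; with |DS| = 25.7, S = (-4.94, -11.1). The perpendicularity gives SV at right angles to DS, so SV runs at -157°; with |SV| = 27.0, V = (-29.7, -21.8). ∠SVP = 110.0° gives VP at 133° from the x-axis; with |VP| = 10.7, P = (-37.1, -14.0). ∠VPF = 149.2° gives PF at 102° from the x-axis; with |PF| = 17.0, F = (-40.8, 2.58). Then |WF| = |F − W| = 34.8.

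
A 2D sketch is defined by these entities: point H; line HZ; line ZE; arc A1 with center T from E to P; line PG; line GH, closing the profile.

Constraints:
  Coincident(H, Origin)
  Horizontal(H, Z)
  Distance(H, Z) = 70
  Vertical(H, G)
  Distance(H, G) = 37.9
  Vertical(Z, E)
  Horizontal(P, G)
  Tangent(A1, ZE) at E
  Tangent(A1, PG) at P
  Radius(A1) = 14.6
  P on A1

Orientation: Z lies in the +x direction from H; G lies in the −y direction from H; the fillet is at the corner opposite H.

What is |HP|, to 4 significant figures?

67.12

H is at the origin; H and Z share the same y with |HZ| = 70.0 and Z on the +x side, so Z = (70.00, 0.000). HG is vertical with |HG| = 37.9 and G on the −y side, so G = (0.000, -37.90). The virtual corner opposite H is at (70.00, -37.90). Since A1 is tangent to ZE there, TE ⟂ ZE and the tangent condition forces TP to be normal to PG, with radius 14.6, so the center T sits 14.6 in from both sides at T = (55.40, -23.30). That places the tangent points at E = (70.00, -23.30) on ZE and P = (55.40, -37.90) on PG. Then |HP| = |P − H| = 67.12.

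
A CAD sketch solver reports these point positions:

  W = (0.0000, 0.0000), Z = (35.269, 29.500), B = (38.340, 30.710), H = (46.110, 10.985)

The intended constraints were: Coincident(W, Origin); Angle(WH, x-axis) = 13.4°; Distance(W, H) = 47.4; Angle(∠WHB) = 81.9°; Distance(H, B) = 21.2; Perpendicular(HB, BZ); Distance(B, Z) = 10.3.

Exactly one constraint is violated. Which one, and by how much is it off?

Distance(B, Z) = 10.3 — off by 7.00.

W = (0.00, 0.00) ✓; WH at 13.40° ✓; |WH| = 47.40 ✓; ∠WHB = 81.90° ✓; |HB| = 21.20 ✓; ∠(HB, BZ) = 90.00° ✓; |BZ| = 3.301 ✗.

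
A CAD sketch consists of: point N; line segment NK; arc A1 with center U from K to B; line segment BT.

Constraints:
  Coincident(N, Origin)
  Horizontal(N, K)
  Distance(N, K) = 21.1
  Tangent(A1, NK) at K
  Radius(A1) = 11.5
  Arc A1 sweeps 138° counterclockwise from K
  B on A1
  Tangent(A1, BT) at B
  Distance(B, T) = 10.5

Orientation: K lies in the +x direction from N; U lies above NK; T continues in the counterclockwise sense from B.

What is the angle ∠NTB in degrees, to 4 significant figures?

85.79°

N is at the origin; N and K share the same y with |NK| = 21.1 and K on the +x side, so K = (21.10, 0.000). Since A1 is tangent to NK there, UK ⟂ NK, so U = K + (0, 11.5) = (21.10, 11.50). On A1, K sits at bearing -90° from U; a 138° counterclockwise sweep puts B at bearing 48°, so B = U + 11.5·(cos 48°, sin 48°) = (28.80, 20.05). Since A1 is tangent to BT there, UB ⟂ BT, so BT runs along (−sin 48°, cos 48°); with |BT| = 10.5, T = (20.99, 27.07). Then cos ∠NTB = TN·TB / (|TN||TB|), giving 85.79°.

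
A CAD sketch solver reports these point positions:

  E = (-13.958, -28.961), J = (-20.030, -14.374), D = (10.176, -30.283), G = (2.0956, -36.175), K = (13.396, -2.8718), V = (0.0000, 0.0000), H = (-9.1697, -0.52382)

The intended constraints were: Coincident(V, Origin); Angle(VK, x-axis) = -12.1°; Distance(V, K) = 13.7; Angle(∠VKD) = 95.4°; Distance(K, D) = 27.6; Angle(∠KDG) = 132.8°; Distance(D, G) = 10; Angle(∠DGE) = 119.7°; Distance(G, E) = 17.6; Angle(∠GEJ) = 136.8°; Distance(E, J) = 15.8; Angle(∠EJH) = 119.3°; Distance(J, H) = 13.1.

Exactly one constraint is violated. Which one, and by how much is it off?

Distance(J, H) = 13.1 — off by 4.50.

V = (0.00, 0.00) ✓; VK at -12.10° ✓; |VK| = 13.70 ✓; ∠VKD = 95.40° ✓; |KD| = 27.60 ✓; ∠KDG = 132.8° ✓; |DG| = 10.00 ✓; ∠DGE = 119.7° ✓; |GE| = 17.60 ✓; ∠GEJ = 136.8° ✓; |EJ| = 15.80 ✓; ∠EJH = 119.3° ✓; |JH| = 17.60 ✗.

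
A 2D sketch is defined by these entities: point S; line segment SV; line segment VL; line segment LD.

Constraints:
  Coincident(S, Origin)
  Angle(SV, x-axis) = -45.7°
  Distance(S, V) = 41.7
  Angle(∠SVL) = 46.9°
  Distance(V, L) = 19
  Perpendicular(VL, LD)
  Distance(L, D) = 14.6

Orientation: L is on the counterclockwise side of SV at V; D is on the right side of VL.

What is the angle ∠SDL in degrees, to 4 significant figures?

11.90°

∠SVL = 46.9°, so VL runs at -45.7° + (180° − 46.9°) = 87.40° from the x-axis; with |VL| = 19.0, L = V + 19.0·(cos 87.40°, sin 87.40°) = (29.99, -10.86). VL ⟂ LD; with |LD| = 14.6 on the right of VL, D = L + 14.6·(0.9990, -0.04536) = (44.57, -11.53). Then cos ∠SDL = DS·DL / (|DS||DL|), giving 11.90°.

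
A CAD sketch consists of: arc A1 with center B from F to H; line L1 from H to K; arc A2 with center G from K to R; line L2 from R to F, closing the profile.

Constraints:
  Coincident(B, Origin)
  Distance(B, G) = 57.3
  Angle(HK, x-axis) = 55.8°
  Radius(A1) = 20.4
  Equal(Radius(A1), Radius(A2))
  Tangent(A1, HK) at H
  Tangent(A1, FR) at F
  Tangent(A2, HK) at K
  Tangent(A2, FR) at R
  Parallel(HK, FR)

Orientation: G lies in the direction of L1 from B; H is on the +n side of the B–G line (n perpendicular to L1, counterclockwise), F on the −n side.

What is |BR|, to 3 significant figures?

60.8

The slot axis is L1's direction at 55.8°, so u = (cos 55.8°, sin 55.8°) = (0.562, 0.827) and n = (−sin 55.8°, cos 55.8°) = (-0.827, 0.562). B is at the origin and G lies 57.3 along u from B, so G = 57.3·u = (32.2, 47.4). Tangency of A1 to both parallel lines with radius 20.4 puts H and F at B ± 20.4·n: H = (-16.9, 11.5), F = (16.9, -11.5). Equal radii place K and R the same way about G: K = G + 20.4·n = (15.3, 58.9), R = G − 20.4·n = (49.1, 35.9). Then |BR| = |R − B| = 60.8.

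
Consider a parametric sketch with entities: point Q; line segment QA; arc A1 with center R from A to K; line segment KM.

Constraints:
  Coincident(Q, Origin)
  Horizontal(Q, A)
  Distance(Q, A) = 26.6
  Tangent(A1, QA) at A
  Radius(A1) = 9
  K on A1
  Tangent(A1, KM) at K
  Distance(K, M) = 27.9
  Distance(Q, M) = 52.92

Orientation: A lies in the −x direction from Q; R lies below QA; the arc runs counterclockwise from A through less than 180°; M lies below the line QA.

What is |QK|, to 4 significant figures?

36.36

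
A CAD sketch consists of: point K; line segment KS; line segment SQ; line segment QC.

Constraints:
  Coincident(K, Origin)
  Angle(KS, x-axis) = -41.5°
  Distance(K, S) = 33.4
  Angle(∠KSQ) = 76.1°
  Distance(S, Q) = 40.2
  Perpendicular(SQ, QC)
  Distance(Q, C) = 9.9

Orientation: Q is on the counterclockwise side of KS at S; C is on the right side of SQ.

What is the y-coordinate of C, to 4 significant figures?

8.907

K is at the origin; KS runs at -41.5° with length 33.4, so S = 33.4·(cos -41.5°, sin -41.5°) = (25.02, -22.13). ∠KSQ = 76.1°, so SQ runs at -41.5° + (180° − 76.1°) = 62.40° from the x-axis; with |SQ| = 40.2, Q = S + 40.2·(cos 62.40°, sin 62.40°) = (43.64, 13.49). The perpendicularity gives QC at right angles to SQ; with |QC| = 9.9 on the right of SQ, C = Q + 9.9·(0.8862, -0.4633) = (52.41, 8.907). So C.y = 8.907.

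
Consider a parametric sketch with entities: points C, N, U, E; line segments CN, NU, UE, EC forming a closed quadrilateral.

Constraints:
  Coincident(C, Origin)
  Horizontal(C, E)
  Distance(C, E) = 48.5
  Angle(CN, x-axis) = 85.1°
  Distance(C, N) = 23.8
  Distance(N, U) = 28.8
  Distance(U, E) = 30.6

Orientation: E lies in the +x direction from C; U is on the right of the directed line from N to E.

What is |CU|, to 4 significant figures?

17.90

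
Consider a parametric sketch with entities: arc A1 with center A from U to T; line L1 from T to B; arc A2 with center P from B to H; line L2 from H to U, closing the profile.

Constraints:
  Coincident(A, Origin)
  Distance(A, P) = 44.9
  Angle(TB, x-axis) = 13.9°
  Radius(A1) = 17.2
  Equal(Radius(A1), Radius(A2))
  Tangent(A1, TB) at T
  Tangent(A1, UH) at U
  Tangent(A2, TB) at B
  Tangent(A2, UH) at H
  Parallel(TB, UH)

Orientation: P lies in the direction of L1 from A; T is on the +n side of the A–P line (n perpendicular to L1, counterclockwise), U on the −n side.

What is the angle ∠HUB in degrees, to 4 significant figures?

37.46°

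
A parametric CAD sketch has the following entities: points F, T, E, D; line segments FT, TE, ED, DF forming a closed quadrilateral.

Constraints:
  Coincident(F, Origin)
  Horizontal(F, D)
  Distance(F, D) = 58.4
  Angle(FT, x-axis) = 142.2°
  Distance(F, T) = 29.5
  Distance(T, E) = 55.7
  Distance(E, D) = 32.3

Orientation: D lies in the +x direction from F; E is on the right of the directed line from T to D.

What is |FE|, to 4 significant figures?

27.48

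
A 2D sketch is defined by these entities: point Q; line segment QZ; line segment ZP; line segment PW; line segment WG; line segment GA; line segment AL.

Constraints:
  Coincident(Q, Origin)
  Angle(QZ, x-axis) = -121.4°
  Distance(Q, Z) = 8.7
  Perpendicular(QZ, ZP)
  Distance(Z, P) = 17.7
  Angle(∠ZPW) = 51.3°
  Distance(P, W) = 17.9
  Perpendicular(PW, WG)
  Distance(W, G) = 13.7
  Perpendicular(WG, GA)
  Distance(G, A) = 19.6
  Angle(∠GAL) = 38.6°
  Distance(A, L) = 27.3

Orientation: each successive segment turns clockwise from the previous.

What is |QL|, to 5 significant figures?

11.840

The perpendicularity gives GA at right angles to WG, so GA runs at -160.10°; with |GA| = 19.6, A = (-16.576, -11.665). ∠GAL = 38.6° gives AL at 58.500° from the x-axis; with |AL| = 27.3, L = (-2.3117, 11.612). Then |QL| = |L − Q| = 11.840.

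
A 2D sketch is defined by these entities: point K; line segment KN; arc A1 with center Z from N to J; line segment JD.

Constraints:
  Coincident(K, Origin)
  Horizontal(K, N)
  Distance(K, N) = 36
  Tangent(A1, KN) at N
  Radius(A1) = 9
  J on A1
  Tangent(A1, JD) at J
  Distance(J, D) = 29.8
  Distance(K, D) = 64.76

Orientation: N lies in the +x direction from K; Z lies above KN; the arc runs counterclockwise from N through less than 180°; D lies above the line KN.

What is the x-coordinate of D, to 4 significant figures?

55.62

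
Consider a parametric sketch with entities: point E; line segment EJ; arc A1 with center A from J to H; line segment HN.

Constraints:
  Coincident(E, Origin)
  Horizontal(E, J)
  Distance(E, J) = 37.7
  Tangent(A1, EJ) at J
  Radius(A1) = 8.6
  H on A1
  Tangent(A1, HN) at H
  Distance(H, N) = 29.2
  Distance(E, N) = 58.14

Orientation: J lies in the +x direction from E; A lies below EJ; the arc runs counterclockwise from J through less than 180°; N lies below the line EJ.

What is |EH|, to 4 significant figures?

32.60

Checks: E.y = 0.00, J.y = 0.00 ✓; |AH| = 8.600 ✓; ∠(AH, HN) = 90.00° ✓; |HN| = 29.20 ✓; |EN| = 58.14 ✓.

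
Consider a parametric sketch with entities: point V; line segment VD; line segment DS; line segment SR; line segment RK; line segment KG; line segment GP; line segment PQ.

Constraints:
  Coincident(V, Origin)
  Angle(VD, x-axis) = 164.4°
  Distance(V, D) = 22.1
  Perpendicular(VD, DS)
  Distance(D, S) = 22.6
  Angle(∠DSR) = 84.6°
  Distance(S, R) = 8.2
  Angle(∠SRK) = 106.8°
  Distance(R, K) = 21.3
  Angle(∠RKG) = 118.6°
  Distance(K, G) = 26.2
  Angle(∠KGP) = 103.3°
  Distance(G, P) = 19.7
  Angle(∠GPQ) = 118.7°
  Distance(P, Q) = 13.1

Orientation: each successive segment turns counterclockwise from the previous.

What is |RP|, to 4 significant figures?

40.93

V is at the origin; VD runs at 164.4° with length 22.1, so D = (-21.29, 5.943). The perpendicularity gives DS at right angles to VD, so DS runs at -105.6°; with |DS| = 22.6, S = (-27.36, -15.82). ∠DSR = 84.6° gives SR at -10.20° from the x-axis; with |SR| = 8.2, R = (-19.29, -17.28). ∠SRK = 106.8° gives RK at 63.00° from the x-axis; with |RK| = 21.3, K = (-9.623, 1.702). ∠RKG = 118.6° gives KG at 124.4° from the x-axis; with |KG| = 26.2, G = (-24.43, 23.32). ∠KGP = 103.3° gives GP at -158.9° from the x-axis; with |GP| = 19.7, P = (-42.80, 16.23). Then |RP| = |P − R| = 40.93.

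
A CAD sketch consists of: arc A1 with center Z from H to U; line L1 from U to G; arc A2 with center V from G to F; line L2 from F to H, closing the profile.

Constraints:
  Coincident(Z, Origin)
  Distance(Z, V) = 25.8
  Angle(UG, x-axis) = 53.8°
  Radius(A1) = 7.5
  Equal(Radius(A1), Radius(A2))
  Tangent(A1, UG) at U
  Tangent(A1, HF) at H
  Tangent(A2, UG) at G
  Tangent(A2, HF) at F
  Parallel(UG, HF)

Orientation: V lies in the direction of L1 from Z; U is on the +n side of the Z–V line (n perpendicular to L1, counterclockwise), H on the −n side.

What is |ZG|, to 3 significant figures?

26.9

Tangency of A1 to both parallel lines with radius 7.5 puts U and H at Z ± 7.5·n: U = (-6.05, 4.43), H = (6.05, -4.43). Equal radii place G and F the same way about V: G = V + 7.5·n = (9.19, 25.2), F = V − 7.5·n = (21.3, 16.4). Then |ZG| = |G − Z| = 26.9.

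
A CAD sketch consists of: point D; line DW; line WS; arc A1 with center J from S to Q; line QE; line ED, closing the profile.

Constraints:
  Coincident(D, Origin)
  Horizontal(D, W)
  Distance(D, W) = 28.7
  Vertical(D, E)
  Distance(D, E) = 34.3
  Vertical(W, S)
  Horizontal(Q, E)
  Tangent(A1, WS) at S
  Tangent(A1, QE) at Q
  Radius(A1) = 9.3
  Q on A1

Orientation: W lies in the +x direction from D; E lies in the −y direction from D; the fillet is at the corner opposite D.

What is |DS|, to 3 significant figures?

38.1

D is at the origin; DW is horizontal with |DW| = 28.7 and W on the +x side, so W = (28.7, 0.00). D and E share the same x with |DE| = 34.3 and E on the −y side, so E = (0.00, -34.3). The virtual corner opposite D is at (28.7, -34.3). The tangent condition forces JS to be normal to WS and since A1 is tangent to QE there, JQ ⟂ QE, with radius 9.3, so the center J sits 9.3 in from both sides at J = (19.4, -25.0). That places the tangent points at S = (28.7, -25.0) on WS and Q = (19.4, -34.3) on QE. Then |DS| = |S − D| = 38.1.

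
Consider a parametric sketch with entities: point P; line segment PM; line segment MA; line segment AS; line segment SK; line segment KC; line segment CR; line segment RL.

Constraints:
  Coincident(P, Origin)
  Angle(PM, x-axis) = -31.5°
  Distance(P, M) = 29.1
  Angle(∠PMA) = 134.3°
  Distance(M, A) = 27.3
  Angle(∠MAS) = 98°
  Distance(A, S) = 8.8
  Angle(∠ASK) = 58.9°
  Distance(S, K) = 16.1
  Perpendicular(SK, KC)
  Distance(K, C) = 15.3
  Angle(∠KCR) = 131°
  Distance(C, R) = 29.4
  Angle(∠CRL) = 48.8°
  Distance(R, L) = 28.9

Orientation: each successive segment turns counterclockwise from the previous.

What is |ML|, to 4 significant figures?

36.73

∠KCR = 131.0° gives CR at -3.700° from the x-axis; with |CR| = 29.4, R = (76.13, -23.58). ∠CRL = 48.8° gives RL at 127.5° from the x-axis; with |RL| = 28.9, L = (58.54, -0.6558). Then |ML| = |L − M| = 36.73.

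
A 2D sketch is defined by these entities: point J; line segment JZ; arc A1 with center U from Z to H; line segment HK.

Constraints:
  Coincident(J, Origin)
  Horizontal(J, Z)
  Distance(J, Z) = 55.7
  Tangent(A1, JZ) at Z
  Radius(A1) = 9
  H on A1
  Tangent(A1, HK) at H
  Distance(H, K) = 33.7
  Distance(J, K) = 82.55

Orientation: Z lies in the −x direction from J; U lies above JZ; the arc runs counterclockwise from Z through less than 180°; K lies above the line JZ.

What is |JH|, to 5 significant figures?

51.481

Checks: J.y = 0.00, Z.y = 0.00 ✓; |UH| = 9.000 ✓; ∠(UH, HK) = 90.00° ✓; |HK| = 33.70 ✓; |JK| = 82.55 ✓.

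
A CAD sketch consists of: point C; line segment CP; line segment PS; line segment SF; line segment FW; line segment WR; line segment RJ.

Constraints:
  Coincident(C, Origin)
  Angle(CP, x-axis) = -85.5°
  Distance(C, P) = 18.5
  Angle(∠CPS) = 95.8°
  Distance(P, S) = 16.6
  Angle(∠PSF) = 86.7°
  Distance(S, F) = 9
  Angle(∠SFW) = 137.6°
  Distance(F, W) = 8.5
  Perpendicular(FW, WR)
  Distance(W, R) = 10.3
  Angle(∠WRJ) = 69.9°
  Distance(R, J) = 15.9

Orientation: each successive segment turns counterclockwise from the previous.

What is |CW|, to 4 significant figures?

12.37

C is at the origin; CP runs at -85.5° with length 18.5, so P = (1.451, -18.44). ∠CPS = 95.8° gives PS at -1.300° from the x-axis; with |PS| = 16.6, S = (18.05, -18.82). ∠PSF = 86.7° gives SF at 92.00° from the x-axis; with |SF| = 9.0, F = (17.73, -9.825). ∠SFW = 137.6° gives FW at 134.4° from the x-axis; with |FW| = 8.5, W = (11.79, -3.752). Then |CW| = |W − C| = 12.37.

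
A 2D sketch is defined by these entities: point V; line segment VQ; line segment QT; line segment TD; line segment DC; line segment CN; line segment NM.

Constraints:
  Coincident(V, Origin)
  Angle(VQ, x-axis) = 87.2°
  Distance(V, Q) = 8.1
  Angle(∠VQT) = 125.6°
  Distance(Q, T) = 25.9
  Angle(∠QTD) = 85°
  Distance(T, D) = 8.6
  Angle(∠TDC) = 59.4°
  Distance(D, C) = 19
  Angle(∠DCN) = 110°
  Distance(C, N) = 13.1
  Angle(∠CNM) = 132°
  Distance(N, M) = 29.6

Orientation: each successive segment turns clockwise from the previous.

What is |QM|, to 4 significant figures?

48.77

V is at the origin; VQ runs at 87.2° with length 8.1, so Q = (0.3957, 8.090). ∠VQT = 125.6° gives QT at 32.80° from the x-axis; with |QT| = 25.9, T = (22.17, 22.12). ∠QTD = 85.0° gives TD at -62.20° from the x-axis; with |TD| = 8.6, D = (26.18, 14.51). ∠TDC = 59.4° gives DC at 177.2° from the x-axis; with |DC| = 19.0, C = (7.200, 15.44). ∠DCN = 110.0° gives CN at 107.2° from the x-axis; with |CN| = 13.1, N = (3.326, 27.96). ∠CNM = 132.0° gives NM at 59.20° from the x-axis; with |NM| = 29.6, M = (18.48, 53.38). Then |QM| = |M − Q| = 48.77.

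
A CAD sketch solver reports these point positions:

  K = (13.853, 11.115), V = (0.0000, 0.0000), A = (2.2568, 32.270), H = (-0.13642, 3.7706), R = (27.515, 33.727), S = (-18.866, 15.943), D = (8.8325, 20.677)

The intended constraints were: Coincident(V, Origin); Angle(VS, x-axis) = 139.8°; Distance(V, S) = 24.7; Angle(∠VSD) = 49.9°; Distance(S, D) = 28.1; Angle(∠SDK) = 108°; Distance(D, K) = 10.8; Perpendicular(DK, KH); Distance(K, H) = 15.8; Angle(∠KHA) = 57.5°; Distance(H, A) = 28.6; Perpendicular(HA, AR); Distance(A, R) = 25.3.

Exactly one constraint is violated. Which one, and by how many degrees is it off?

Perpendicular(HA, AR) — off by 8.10°.

V = (0.00, 0.00) ✓; VS at 139.8° ✓; |VS| = 24.70 ✓; ∠VSD = 49.90° ✓; |SD| = 28.10 ✓; ∠SDK = 108.0° ✓; |DK| = 10.80 ✓; ∠(DK, KH) = 90.00° ✓; |KH| = 15.80 ✓; ∠KHA = 57.50° ✓; |HA| = 28.60 ✓; ∠(HA, AR) = 81.90° ✗; |AR| = 25.30 ✓.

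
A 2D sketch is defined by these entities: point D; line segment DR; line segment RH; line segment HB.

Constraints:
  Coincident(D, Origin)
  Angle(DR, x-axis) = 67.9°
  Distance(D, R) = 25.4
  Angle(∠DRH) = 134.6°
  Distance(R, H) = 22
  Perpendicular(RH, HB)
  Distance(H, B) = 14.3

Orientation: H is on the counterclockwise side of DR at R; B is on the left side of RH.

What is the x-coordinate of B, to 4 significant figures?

-12.28

D is at the origin; DR runs at 67.9° with length 25.4, so R = 25.4·(cos 67.9°, sin 67.9°) = (9.556, 23.53). ∠DRH = 134.6°, so RH runs at 67.9° + (180° − 134.6°) = 113.3° from the x-axis; with |RH| = 22.0, H = R + 22.0·(cos 113.3°, sin 113.3°) = (0.8541, 43.74). RH ⟂ HB; with |HB| = 14.3 on the left of RH, B = H + 14.3·(-0.9184, -0.3955) = (-12.28, 38.08). So B.x = -12.28.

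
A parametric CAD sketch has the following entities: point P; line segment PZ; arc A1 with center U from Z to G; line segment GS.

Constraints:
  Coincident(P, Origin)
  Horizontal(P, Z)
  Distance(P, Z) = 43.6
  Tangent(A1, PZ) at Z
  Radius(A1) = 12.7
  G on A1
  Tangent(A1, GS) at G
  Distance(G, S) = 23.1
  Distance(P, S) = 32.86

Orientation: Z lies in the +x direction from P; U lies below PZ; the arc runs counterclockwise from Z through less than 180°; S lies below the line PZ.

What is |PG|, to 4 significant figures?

33.36

Checks: |UG| = 12.70 ✓; ∠(UG, GS) = 90.00° ✓; |GS| = 23.10 ✓; |PS| = 32.86 ✓.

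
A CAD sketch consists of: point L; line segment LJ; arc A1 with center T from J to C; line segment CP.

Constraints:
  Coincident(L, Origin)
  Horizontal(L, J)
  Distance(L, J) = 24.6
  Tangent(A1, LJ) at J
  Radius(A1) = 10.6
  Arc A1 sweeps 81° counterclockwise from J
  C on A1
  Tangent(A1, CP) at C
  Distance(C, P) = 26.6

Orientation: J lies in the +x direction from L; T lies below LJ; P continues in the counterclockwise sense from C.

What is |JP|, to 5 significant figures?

38.133

L is at the origin; LJ is horizontal with |LJ| = 24.6 and J on the +x side, so J = (24.600, 0.0000). A1 meets LJ tangentially, so TJ is at right angles to LJ, so T = J + (0, -10.6) = (24.600, -10.600). On A1, J sits at bearing 90° from T; an 81° counterclockwise sweep puts C at bearing 171°, so C = T + 10.6·(cos 171°, sin 171°) = (14.131, -8.9418). Tangency of A1 to CP means the radius TC is perpendicular to CP, so CP runs along (−sin 171°, cos 171°); with |CP| = 26.6, P = (9.9693, -35.214). Then |JP| = |P − J| = 38.133.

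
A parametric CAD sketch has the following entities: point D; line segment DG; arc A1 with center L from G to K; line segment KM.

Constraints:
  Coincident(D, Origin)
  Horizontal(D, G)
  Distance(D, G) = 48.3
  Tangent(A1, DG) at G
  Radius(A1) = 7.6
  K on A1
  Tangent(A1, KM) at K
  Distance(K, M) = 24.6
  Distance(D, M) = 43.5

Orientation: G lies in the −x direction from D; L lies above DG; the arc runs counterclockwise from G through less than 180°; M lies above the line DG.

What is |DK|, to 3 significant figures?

41.4

Checks: |LK| = 7.600 ✓; ∠(LK, KM) = 90.00° ✓; |KM| = 24.60 ✓; |DM| = 43.50 ✓.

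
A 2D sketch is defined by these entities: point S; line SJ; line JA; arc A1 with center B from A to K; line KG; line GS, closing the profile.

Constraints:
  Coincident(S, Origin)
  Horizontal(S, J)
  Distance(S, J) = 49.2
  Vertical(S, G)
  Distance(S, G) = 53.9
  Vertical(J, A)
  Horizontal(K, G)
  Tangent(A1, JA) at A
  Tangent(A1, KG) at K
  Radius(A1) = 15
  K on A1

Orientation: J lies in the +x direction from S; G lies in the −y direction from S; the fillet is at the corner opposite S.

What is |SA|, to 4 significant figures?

62.72

S is at the origin; S and J share the same y with |SJ| = 49.2 and J on the +x side, so J = (49.20, 0.000). S and G share the same x with |SG| = 53.9 and G on the −y side, so G = (0.000, -53.90). The virtual corner opposite S is at (49.20, -53.90). Tangency of A1 to JA means the radius BA is perpendicular to JA and tangency of A1 to KG means the radius BK is perpendicular to KG, with radius 15.0, so the center B sits 15.0 in from both sides at B = (34.20, -38.90). That places the tangent points at A = (49.20, -38.90) on JA and K = (34.20, -53.90) on KG. Then |SA| = |A − S| = 62.72.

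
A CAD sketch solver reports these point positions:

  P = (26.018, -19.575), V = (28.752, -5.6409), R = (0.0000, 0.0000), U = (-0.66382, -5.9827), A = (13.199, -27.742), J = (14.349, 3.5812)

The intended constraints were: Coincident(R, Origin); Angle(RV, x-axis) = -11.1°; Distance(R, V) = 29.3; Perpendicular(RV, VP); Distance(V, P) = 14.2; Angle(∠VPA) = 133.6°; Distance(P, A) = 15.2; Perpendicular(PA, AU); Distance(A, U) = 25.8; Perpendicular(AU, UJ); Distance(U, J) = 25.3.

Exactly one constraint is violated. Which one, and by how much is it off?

Distance(U, J) = 25.3 — off by 7.50.

R = (0.00, 0.00) ✓; RV at -11.10° ✓; |RV| = 29.30 ✓; ∠(RV, VP) = 90.00° ✓; |VP| = 14.20 ✓; ∠VPA = 133.6° ✓; |PA| = 15.20 ✓; ∠(PA, AU) = 90.00° ✓; |AU| = 25.80 ✓; ∠(AU, UJ) = 90.00° ✓; |UJ| = 17.80 ✗.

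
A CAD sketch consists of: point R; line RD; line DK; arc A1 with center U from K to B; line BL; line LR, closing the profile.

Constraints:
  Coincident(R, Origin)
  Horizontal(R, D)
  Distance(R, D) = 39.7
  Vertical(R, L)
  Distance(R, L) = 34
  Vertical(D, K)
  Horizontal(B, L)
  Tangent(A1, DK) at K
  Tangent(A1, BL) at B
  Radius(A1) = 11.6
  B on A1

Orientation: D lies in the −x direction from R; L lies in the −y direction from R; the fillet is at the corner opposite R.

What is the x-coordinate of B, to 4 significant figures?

-28.10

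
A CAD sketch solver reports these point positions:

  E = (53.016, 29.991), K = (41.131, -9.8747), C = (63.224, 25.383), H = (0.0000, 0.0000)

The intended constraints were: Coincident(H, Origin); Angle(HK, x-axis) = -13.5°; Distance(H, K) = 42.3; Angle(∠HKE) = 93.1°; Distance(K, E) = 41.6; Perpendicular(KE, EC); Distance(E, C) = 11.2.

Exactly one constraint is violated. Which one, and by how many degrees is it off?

Perpendicular(KE, EC) — off by 7.69°.

H = (0.00, 0.00) ✓; HK at -13.50° ✓; |HK| = 42.30 ✓; ∠HKE = 93.10° ✓; |KE| = 41.60 ✓; ∠(KE, EC) = 97.69° ✗; |EC| = 11.20 ✓.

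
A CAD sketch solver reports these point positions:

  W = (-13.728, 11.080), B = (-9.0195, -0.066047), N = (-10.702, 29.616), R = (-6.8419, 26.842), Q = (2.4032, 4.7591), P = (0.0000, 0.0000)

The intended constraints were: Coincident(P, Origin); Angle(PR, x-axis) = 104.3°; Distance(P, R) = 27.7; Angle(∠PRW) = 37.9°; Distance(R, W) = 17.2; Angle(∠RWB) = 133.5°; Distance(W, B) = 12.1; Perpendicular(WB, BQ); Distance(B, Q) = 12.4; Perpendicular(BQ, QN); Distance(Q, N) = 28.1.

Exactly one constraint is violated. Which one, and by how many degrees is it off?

Perpendicular(BQ, QN) — off by 4.90°.

P = (0.00, 0.00) ✓; PR at 104.3° ✓; |PR| = 27.70 ✓; ∠PRW = 37.90° ✓; |RW| = 17.20 ✓; ∠RWB = 133.5° ✓; |WB| = 12.10 ✓; ∠(WB, BQ) = 90.00° ✓; |BQ| = 12.40 ✓; ∠(BQ, QN) = 94.90° ✗; |QN| = 28.10 ✓.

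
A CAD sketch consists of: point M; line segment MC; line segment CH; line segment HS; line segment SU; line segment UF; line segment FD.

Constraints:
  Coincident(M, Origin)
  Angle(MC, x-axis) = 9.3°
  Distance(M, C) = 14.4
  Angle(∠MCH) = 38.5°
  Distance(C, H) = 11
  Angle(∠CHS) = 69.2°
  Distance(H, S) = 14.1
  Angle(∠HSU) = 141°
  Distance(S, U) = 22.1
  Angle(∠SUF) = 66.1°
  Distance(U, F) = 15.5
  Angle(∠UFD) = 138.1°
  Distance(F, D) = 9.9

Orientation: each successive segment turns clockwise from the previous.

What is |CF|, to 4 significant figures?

17.27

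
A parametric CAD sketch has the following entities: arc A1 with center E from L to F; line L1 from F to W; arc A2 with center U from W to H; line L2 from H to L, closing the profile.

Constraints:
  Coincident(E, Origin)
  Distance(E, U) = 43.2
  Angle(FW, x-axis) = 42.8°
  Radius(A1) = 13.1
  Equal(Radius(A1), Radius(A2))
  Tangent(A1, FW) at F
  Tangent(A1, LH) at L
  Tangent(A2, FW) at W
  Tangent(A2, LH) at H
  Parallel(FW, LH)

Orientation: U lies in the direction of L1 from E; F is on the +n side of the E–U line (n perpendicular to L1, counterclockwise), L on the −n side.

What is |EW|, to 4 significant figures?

45.14

Tangency of A1 to both parallel lines with radius 13.1 puts F and L at E ± 13.1·n: F = (-8.901, 9.612), L = (8.901, -9.612). Equal radii place W and H the same way about U: W = U + 13.1·n = (22.80, 38.96), H = U − 13.1·n = (40.60, 19.74). Then |EW| = |W − E| = 45.14.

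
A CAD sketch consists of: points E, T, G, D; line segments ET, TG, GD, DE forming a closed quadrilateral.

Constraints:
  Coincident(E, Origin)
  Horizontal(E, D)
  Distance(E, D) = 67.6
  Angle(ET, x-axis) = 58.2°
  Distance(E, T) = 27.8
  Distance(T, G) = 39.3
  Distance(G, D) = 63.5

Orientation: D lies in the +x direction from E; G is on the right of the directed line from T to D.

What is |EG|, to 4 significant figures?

15.78

Checks: |TG| = 39.30 ✓; |GD| = 63.50 ✓.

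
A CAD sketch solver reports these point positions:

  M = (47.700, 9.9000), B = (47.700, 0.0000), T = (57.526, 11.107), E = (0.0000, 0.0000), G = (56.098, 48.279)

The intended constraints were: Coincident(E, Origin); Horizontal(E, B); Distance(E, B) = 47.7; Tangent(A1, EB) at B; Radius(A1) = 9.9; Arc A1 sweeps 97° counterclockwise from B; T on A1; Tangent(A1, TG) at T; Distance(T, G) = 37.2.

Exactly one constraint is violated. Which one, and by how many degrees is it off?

Tangent(A1, TG) at T — off by 4.80°.

E = (0.00, 0.00) ✓; E.y = 0.00, B.y = 0.00 ✓; |EB| = 47.70 ✓; ∠(MB, BE) = 90.00° ✓; |MB| = 9.900 ✓; bearing(M→T) − bearing(M→B) = 97.00° ✓; |MT| = 9.900 ✓; ∠(MT, TG) = 94.80° ✗; |TG| = 37.20 ✓.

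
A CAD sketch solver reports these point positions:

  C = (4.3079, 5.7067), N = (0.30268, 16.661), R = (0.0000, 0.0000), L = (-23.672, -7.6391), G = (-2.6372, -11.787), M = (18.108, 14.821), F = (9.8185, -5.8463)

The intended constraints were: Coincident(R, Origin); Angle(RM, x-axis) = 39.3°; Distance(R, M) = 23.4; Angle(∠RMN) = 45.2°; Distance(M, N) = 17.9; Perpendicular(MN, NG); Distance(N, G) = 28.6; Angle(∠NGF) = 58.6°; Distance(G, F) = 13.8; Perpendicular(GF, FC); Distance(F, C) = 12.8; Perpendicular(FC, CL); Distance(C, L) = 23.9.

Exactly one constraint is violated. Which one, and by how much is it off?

Distance(C, L) = 23.9 — off by 7.10.

R = (0.00, 0.00) ✓; RM at 39.30° ✓; |RM| = 23.40 ✓; ∠RMN = 45.20° ✓; |MN| = 17.90 ✓; ∠(MN, NG) = 90.00° ✓; |NG| = 28.60 ✓; ∠NGF = 58.60° ✓; |GF| = 13.80 ✓; ∠(GF, FC) = 90.00° ✓; |FC| = 12.80 ✓; ∠(FC, CL) = 90.00° ✓; |CL| = 31.00 ✗.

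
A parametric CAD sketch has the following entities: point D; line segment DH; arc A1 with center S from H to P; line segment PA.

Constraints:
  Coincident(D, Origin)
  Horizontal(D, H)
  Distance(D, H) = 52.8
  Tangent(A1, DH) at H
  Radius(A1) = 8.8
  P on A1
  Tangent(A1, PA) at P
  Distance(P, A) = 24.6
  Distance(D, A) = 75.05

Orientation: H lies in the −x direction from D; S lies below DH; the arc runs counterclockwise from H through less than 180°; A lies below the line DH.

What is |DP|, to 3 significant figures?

61.4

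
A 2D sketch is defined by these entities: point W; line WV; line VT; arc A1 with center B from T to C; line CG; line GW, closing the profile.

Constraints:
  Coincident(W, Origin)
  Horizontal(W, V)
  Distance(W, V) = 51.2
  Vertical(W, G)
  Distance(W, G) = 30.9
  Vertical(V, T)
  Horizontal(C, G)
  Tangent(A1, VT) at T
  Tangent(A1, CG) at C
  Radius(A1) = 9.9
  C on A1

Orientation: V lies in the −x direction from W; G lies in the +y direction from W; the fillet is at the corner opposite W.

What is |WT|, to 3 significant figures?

55.3

The virtual corner opposite W is at (-51.2, 30.9). The tangent condition forces BT to be normal to VT and since A1 is tangent to CG there, BC ⟂ CG, with radius 9.9, so the center B sits 9.9 in from both sides at B = (-41.3, 21.0). That places the tangent points at T = (-51.2, 21.0) on VT and C = (-41.3, 30.9) on CG. Then |WT| = |T − W| = 55.3.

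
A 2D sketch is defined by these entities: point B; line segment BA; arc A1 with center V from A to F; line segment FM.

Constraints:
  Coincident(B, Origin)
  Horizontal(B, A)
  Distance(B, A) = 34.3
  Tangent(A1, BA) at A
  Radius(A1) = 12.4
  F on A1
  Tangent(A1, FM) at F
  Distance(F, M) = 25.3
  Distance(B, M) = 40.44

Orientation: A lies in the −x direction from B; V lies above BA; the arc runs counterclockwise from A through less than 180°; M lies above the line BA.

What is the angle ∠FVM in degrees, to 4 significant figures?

63.89°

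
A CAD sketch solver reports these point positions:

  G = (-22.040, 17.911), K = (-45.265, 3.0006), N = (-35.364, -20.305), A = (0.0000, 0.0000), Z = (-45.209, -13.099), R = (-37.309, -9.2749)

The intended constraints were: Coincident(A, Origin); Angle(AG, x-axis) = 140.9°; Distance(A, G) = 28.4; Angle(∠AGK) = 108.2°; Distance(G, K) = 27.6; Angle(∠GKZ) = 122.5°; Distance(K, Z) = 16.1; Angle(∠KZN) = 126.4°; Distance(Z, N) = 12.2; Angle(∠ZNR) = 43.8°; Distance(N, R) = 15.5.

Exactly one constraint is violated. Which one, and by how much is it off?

Distance(N, R) = 15.5 — off by 4.30.

A = (0.00, 0.00) ✓; AG at 140.9° ✓; |AG| = 28.40 ✓; ∠AGK = 108.2° ✓; |GK| = 27.60 ✓; ∠GKZ = 122.5° ✓; |KZ| = 16.10 ✓; ∠KZN = 126.4° ✓; |ZN| = 12.20 ✓; ∠ZNR = 43.80° ✓; |NR| = 11.20 ✗.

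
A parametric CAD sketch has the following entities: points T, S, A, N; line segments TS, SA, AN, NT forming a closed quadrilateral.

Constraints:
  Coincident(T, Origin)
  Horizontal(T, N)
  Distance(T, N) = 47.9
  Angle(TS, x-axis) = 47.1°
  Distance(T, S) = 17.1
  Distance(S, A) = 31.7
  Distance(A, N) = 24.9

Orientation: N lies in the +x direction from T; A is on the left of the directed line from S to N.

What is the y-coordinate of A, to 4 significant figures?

23.98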